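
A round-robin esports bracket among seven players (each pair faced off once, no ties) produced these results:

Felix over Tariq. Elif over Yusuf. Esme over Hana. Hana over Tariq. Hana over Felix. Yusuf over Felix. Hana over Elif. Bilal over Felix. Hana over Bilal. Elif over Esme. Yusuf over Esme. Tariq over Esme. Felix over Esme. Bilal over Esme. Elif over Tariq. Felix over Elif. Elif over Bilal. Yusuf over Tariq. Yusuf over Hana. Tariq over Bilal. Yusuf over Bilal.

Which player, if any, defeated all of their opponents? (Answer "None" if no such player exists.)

None

Highest win total is Yusuf with 5 (out of 6 possible).
Yusuf lost to Elif, so no player went undefeated.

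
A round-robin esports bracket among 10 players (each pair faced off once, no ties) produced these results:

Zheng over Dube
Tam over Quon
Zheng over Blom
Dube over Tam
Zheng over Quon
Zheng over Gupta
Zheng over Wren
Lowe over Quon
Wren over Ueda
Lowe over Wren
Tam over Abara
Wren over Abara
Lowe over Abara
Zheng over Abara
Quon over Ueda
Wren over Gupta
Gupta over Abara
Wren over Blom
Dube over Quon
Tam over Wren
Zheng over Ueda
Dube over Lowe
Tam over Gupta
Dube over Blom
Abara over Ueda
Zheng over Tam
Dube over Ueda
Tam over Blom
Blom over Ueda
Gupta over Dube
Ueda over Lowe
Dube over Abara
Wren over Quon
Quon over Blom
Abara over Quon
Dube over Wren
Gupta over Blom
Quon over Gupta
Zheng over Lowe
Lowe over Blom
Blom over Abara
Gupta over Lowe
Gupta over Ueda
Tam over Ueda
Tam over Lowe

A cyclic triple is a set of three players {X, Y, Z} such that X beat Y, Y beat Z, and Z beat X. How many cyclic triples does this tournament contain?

Win totals: Quon 3, Abara 2, Zheng 9, Blom 2, Ueda 1, Tam 7, Dube 7, Gupta 5, Wren 5, Lowe 4.
A player with w wins dominates both others in C(w,2) triples; summing gives 3 + 1 + 36 + 1 + 0 + 21 + 21 + 10 + 10 + 6 = 109 transitive triples.
Total triples C(10,3) = 120, so cyclic triples = 120 − 109 = 11.

11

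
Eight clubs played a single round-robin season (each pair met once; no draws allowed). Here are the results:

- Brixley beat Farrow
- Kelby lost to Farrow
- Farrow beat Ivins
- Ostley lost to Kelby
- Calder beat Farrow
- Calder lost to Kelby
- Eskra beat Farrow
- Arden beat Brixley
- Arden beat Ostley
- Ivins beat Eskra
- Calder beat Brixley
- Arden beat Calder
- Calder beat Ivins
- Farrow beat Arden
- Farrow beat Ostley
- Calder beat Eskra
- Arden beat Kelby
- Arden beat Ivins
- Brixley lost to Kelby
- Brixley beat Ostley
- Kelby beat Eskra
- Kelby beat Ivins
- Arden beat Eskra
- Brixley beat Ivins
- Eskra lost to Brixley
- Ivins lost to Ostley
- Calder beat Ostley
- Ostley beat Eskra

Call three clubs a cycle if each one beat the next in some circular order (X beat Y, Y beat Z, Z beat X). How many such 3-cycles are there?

8

Win totals: Kelby 5, Ostley 2, Eskra 1, Ivins 1, Farrow 4, Arden 6, Brixley 4, Calder 5.
A club with w wins dominates both others in C(w,2) triples; summing gives 10 + 1 + 0 + 0 + 6 + 15 + 6 + 10 = 48 transitive triples.
Total triples C(8,3) = 56, so cyclic triples = 56 − 48 = 8.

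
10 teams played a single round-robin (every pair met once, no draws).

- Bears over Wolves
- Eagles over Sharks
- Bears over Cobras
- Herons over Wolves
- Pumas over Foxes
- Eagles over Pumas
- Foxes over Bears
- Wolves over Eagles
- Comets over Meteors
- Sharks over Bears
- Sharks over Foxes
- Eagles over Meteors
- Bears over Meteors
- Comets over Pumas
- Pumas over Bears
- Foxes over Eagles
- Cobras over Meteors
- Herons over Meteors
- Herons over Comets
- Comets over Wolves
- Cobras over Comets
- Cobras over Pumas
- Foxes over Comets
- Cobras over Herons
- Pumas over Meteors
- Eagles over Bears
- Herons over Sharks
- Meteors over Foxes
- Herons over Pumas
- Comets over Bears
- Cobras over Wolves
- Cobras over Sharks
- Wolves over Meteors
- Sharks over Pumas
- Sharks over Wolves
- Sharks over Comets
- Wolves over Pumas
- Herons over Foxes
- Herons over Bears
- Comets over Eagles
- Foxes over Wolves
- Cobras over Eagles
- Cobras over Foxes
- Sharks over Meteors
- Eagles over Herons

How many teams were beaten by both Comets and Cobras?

4

Comets beat: Pumas, Meteors, Wolves, Bears, Eagles.
Cobras beat: Herons, Pumas, Meteors, Sharks, Wolves, Comets, Eagles, Foxes.
Both beat: Pumas, Meteors, Wolves, Eagles — 4.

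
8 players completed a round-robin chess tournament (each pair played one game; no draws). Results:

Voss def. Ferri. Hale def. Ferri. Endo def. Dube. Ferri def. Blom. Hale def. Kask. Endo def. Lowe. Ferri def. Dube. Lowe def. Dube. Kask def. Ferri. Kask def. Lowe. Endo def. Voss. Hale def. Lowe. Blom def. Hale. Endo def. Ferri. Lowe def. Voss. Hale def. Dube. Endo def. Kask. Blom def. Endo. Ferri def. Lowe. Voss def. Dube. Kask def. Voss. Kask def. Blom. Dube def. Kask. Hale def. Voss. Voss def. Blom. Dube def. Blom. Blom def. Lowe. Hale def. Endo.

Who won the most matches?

Win totals: Hale 6, Endo 5, Ferri 3, Lowe 2, Kask 4, Blom 3, Voss 3, Dube 2.
Hale leads with 6 wins (next highest: 5).

Hale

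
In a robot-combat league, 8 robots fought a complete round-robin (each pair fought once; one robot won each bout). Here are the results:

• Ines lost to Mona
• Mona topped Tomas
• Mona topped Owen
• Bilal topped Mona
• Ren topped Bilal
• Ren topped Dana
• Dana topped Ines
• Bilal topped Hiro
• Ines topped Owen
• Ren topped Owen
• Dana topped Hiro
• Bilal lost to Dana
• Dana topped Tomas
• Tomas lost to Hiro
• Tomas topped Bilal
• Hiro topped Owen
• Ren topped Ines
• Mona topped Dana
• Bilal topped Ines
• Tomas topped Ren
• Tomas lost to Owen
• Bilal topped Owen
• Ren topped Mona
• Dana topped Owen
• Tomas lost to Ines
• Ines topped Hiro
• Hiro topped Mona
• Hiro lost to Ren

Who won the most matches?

Win totals: Ines 3, Dana 5, Hiro 3, Ren 6, Bilal 4, Tomas 2, Owen 1, Mona 4.
Ren leads with 6 wins (next highest: 5).

Ren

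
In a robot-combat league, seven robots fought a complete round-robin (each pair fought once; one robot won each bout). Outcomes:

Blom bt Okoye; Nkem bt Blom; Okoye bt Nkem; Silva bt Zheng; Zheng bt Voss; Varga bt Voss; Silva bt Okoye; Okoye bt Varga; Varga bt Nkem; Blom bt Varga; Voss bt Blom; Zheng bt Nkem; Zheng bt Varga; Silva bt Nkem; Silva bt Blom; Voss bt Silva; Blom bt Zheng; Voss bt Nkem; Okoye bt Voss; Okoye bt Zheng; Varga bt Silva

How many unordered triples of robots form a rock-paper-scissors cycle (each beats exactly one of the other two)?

11

Win totals: Blom 3, Okoye 4, Zheng 3, Nkem 1, Voss 3, Silva 4, Varga 3.
A robot with w wins dominates both others in C(w,2) triples; summing gives 3 + 6 + 3 + 0 + 3 + 6 + 3 = 24 transitive triples.
Total triples C(7,3) = 35, so cyclic triples = 35 − 24 = 11.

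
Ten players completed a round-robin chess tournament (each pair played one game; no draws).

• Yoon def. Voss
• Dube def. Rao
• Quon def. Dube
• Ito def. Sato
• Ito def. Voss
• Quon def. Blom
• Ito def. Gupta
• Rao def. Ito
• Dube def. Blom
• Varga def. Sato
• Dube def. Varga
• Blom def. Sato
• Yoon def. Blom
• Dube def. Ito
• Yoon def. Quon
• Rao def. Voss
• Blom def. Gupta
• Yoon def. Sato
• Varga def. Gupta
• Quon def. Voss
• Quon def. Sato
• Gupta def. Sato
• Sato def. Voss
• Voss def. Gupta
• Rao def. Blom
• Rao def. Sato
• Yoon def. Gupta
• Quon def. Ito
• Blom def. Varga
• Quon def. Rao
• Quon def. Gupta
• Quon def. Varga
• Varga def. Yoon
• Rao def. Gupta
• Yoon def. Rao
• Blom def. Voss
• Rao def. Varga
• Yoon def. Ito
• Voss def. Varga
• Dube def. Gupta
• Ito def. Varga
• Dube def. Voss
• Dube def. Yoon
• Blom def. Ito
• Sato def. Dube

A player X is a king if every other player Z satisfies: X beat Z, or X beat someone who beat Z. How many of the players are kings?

4

Gupta cannot reach Yoon, Varga, Rao, Quon, Ito, Blom in two steps.
Yoon reaches everyone (king).
Varga reaches everyone (king).
Dube reaches everyone (king).
Sato cannot reach Quon in two steps.
Rao cannot reach Quon in two steps.
Voss cannot reach Dube, Rao, Quon, Ito, Blom in two steps.
Quon reaches everyone (king).
Ito cannot reach Rao, Quon, Blom in two steps.
Blom cannot reach Rao, Quon in two steps.
Kings: Yoon, Varga, Dube, Quon — 4.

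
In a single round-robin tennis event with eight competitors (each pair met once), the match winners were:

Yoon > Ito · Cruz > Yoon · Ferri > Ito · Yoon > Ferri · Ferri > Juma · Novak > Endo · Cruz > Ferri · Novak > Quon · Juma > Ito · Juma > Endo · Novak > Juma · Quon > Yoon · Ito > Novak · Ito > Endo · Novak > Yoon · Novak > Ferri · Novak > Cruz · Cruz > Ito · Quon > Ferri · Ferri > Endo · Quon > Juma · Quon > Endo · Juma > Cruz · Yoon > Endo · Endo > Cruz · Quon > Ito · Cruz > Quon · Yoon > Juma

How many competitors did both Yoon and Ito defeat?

1

Yoon beat: Juma, Endo, Ferri, Ito.
Ito beat: Novak, Endo.
Both beat: Endo — 1.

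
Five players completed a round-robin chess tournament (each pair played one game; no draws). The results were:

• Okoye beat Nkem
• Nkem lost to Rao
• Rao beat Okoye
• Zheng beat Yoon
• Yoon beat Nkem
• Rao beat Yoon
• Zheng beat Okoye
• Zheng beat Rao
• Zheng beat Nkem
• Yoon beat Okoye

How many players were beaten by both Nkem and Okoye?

Nkem beat: no one.
Okoye beat: Nkem.
No one was beaten by both.

0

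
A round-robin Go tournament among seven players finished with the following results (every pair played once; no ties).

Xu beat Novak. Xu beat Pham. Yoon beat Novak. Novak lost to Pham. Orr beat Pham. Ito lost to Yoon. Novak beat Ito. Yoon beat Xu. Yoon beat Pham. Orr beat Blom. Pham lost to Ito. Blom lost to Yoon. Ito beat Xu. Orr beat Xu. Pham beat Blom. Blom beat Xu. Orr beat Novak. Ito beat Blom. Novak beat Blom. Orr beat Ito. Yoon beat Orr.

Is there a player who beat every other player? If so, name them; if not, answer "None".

Yoon has 6 wins out of 6 opponents — a perfect record.

Yoon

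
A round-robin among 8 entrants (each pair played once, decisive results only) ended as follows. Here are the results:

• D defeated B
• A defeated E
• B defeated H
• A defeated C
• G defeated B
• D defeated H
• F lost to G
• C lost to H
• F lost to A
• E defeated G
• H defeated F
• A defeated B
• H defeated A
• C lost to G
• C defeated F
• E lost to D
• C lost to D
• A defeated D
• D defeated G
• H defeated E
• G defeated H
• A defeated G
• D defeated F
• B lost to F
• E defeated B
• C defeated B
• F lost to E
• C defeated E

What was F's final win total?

1

F's results: beat B; lost to A, C, D, E, G, H.
That is 1 win.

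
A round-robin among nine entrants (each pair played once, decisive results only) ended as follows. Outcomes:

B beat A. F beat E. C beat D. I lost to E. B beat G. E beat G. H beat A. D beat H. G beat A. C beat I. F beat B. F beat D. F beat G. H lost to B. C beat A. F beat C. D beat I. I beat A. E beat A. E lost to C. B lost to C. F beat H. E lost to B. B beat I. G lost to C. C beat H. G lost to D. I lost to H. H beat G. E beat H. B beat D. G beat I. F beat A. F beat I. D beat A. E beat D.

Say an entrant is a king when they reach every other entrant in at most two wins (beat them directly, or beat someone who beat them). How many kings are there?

1

A cannot reach B, C, D, E, F, G, H, I in two steps.
B cannot reach C, F in two steps.
C cannot reach F in two steps.
D cannot reach B, C, E, F in two steps.
E cannot reach B, C, F in two steps.
F reaches everyone (king).
G cannot reach B, C, D, E, F, H in two steps.
H cannot reach B, C, D, E, F in two steps.
I cannot reach B, C, D, E, F, G, H in two steps.
Kings: F — 1.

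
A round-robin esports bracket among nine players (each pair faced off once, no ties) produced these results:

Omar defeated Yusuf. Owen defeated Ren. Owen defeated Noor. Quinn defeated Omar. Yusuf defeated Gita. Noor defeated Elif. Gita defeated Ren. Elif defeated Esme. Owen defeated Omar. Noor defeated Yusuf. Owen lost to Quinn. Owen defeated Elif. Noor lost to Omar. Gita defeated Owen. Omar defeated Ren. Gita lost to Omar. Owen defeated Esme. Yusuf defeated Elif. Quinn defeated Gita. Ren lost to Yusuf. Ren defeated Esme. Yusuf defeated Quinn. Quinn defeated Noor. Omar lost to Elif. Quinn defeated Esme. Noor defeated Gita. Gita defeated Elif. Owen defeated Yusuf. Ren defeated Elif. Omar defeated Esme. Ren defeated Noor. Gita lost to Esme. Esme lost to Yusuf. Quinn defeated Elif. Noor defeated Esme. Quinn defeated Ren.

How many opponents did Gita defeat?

3

Gita's results: beat Owen, Ren, Elif; lost to Omar, Esme, Yusuf, Quinn, Noor.
That is 3 wins.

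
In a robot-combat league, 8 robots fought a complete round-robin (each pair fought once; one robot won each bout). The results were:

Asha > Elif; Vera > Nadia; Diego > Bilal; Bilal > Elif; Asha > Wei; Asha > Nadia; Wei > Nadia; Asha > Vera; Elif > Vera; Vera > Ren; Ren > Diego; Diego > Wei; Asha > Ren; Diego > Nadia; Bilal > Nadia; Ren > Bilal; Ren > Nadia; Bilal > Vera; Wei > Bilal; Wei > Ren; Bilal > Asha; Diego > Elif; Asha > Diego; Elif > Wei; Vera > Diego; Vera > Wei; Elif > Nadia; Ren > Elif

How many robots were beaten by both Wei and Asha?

Wei beat: Bilal, Ren, Nadia.
Asha beat: Elif, Diego, Wei, Ren, Vera, Nadia.
Both beat: Ren, Nadia — 2.

2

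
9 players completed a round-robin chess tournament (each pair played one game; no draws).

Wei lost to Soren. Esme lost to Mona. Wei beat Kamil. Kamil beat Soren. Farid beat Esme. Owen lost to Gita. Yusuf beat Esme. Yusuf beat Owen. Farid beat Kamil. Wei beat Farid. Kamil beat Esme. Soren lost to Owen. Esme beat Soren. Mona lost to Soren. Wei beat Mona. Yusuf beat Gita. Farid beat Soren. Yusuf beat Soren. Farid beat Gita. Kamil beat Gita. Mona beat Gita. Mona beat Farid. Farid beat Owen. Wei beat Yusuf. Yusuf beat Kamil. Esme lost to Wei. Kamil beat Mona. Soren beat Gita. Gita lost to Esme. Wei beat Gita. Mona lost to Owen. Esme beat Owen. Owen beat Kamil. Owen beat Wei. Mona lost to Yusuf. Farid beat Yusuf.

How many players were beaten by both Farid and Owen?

2

Farid beat: Kamil, Soren, Yusuf, Owen, Esme, Gita.
Owen beat: Mona, Wei, Kamil, Soren.
Both beat: Kamil, Soren — 2.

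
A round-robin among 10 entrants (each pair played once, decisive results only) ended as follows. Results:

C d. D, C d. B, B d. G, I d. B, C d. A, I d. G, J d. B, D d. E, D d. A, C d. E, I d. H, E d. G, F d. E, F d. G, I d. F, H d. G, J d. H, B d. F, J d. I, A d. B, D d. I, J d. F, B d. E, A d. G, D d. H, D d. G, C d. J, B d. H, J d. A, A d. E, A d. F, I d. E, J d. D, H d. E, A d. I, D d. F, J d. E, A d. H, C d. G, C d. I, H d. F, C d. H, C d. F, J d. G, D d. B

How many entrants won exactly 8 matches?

Win totals: A 6, B 4, C 9, D 7, E 1, F 2, G 0, H 3, I 5, J 8.
Exactly 8: J — 1 entrant.

1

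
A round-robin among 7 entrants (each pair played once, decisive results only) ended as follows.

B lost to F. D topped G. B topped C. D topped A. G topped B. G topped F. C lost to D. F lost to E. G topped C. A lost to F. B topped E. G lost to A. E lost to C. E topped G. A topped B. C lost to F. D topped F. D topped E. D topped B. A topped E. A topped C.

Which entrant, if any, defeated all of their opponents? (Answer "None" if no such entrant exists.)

D

D has 6 wins out of 6 opponents — a perfect record.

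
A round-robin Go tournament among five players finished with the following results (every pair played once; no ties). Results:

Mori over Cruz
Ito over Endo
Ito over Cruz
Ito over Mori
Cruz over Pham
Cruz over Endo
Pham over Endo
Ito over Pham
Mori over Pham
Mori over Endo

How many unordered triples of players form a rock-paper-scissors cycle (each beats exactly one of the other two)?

Of the C(5,3) = 10 triples, the cyclic ones are: none.
That is 0.

0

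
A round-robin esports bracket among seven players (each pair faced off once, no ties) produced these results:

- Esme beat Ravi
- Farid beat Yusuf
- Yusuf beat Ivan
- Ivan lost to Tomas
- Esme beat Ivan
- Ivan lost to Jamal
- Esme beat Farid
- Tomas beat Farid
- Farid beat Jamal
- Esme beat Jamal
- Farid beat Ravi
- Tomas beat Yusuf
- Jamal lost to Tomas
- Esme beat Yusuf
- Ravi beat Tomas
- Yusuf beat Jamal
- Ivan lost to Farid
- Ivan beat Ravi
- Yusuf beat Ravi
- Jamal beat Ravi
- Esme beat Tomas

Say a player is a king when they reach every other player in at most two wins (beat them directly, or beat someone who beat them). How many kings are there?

1

Yusuf cannot reach Farid, Esme in two steps.
Ravi cannot reach Esme in two steps.
Farid cannot reach Esme in two steps.
Tomas cannot reach Esme in two steps.
Esme reaches everyone (king).
Ivan cannot reach Yusuf, Farid, Esme, Jamal in two steps.
Jamal cannot reach Yusuf, Farid, Esme in two steps.
Kings: Esme — 1.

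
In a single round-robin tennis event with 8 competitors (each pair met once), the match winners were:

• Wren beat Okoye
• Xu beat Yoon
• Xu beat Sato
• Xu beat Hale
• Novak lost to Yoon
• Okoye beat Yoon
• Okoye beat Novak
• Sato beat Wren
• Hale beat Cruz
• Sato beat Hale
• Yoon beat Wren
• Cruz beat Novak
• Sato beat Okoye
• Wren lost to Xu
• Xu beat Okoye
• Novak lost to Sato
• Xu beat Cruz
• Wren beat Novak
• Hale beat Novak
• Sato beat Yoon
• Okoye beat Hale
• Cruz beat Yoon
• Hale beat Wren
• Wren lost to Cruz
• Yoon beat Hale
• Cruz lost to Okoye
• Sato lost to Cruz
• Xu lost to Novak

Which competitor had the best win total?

Win totals: Cruz 4, Hale 3, Okoye 4, Xu 6, Wren 2, Sato 5, Novak 1, Yoon 3.
Xu leads with 6 wins (next highest: 5).

Xu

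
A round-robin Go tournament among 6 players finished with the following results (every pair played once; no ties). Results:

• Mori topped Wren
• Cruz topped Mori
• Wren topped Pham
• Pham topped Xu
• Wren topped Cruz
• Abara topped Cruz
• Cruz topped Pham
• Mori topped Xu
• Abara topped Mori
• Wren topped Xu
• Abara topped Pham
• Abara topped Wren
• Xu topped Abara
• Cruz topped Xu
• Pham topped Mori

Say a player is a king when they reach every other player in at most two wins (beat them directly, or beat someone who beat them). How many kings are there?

Mori reaches everyone (king).
Xu reaches everyone (king).
Pham cannot reach Cruz in two steps.
Wren reaches everyone (king).
Cruz reaches everyone (king).
Abara reaches everyone (king).
Kings: Mori, Xu, Wren, Cruz, Abara — 5.

5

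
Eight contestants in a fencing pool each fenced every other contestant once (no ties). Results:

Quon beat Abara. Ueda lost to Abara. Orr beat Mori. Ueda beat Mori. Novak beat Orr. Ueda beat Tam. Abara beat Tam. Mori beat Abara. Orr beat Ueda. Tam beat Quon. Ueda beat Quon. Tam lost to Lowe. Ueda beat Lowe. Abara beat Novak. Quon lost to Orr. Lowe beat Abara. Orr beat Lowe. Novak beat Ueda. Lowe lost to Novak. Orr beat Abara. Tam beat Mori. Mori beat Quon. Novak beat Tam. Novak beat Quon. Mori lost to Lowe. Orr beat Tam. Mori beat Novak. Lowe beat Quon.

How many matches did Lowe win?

Lowe's results: beat Tam, Abara, Mori, Quon; lost to Novak, Orr, Ueda.
That is 4 wins.

4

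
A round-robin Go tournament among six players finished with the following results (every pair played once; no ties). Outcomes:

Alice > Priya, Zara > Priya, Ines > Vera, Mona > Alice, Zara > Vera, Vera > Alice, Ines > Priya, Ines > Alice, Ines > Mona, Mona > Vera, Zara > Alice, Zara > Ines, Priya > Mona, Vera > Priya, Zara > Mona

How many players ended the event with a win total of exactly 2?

Win totals: Mona 2, Priya 1, Alice 1, Zara 5, Ines 4, Vera 2.
Exactly 2: Mona, Vera — 2 players.

2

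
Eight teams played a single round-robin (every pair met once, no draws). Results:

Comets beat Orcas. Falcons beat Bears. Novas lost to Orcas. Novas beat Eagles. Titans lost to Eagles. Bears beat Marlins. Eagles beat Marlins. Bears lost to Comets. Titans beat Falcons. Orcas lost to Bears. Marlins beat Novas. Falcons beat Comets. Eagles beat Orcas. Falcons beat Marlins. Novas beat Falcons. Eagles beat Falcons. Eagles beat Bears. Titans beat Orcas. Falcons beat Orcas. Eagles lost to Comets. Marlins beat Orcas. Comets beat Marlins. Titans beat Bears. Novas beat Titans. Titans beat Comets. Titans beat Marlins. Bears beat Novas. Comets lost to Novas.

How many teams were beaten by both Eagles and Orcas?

Eagles beat: Falcons, Bears, Marlins, Orcas, Titans.
Orcas beat: Novas.
No one was beaten by both.

0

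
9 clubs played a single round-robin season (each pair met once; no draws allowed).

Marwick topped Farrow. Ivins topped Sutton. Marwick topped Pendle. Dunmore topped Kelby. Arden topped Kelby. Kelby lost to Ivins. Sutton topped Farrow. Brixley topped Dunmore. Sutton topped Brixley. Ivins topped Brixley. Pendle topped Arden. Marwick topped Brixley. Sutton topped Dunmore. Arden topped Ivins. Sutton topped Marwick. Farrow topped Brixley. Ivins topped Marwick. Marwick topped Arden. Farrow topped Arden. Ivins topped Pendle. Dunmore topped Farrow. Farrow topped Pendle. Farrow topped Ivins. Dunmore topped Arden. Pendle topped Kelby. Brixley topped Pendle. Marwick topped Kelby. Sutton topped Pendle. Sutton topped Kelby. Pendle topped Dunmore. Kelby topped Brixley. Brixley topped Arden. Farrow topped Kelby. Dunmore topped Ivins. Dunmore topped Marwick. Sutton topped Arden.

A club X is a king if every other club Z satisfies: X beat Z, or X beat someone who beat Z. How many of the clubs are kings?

Brixley cannot reach Sutton in two steps.
Dunmore reaches everyone (king).
Kelby cannot reach Marwick, Farrow, Sutton, Ivins in two steps.
Marwick cannot reach Sutton in two steps.
Farrow reaches everyone (king).
Pendle cannot reach Sutton in two steps.
Sutton reaches everyone (king).
Ivins reaches everyone (king).
Arden cannot reach Dunmore, Farrow in two steps.
Kings: Dunmore, Farrow, Sutton, Ivins — 4.

4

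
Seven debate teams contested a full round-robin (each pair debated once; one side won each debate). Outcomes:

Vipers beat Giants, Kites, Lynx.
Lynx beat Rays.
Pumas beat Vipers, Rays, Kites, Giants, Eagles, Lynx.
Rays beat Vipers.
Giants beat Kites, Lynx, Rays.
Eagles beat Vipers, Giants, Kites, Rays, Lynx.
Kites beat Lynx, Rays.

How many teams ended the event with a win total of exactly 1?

Win totals: Kites 2, Eagles 5, Vipers 3, Pumas 6, Lynx 1, Giants 3, Rays 1.
Exactly 1: Lynx, Rays — 2 teams.

2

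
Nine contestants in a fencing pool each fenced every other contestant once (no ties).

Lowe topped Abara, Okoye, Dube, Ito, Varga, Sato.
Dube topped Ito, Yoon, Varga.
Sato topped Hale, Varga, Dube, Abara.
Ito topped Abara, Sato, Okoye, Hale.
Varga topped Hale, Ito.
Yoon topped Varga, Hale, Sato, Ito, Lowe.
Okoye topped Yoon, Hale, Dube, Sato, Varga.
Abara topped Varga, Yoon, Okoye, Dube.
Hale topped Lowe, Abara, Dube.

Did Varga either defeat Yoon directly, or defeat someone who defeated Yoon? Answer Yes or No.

No

Varga did not beat Yoon directly.
Varga beat Ito, Hale, but each of them lost to Yoon. No two-step path.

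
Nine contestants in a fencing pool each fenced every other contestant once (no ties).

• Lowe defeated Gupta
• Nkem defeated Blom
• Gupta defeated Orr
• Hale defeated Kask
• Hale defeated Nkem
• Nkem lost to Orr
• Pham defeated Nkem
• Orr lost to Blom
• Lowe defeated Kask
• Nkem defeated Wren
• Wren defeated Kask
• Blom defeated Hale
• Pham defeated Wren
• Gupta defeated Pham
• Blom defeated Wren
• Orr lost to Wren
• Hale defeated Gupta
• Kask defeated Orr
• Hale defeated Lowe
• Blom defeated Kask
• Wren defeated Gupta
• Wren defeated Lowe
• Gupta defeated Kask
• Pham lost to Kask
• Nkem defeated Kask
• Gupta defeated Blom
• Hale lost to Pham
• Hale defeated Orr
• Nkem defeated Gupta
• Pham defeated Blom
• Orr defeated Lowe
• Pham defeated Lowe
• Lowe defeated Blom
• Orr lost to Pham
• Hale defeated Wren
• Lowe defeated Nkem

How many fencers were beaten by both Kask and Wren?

1

Kask beat: Orr, Pham.
Wren beat: Kask, Lowe, Orr, Gupta.
Both beat: Orr — 1.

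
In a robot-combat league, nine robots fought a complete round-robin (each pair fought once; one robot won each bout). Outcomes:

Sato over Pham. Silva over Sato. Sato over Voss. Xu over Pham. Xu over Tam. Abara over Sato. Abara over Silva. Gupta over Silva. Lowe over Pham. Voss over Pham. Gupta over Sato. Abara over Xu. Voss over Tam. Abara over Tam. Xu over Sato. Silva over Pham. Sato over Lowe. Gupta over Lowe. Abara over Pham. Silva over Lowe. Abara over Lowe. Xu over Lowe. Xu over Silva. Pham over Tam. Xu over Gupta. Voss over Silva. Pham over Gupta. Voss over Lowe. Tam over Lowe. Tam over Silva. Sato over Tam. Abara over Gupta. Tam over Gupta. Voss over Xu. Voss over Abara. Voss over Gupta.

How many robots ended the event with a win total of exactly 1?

Win totals: Sato 4, Gupta 3, Tam 3, Lowe 1, Xu 6, Abara 7, Pham 2, Silva 3, Voss 7.
Exactly 1: Lowe — 1 robot.

1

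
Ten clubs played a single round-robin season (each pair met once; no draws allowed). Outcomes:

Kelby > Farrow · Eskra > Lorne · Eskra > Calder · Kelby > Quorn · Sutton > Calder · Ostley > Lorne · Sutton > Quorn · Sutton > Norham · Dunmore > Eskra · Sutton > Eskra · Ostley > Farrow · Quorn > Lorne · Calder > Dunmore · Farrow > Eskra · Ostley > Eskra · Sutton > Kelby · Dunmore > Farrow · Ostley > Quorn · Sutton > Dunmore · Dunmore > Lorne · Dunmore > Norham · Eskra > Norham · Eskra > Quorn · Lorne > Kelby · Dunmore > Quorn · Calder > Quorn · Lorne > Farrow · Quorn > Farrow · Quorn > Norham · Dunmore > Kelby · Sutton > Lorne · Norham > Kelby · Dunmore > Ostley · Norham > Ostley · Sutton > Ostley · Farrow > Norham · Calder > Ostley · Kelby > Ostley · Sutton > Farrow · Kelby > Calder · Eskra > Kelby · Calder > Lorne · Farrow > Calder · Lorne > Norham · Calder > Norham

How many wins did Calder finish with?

5

Calder's results: beat Dunmore, Lorne, Ostley, Quorn, Norham; lost to Sutton, Farrow, Kelby, Eskra.
That is 5 wins.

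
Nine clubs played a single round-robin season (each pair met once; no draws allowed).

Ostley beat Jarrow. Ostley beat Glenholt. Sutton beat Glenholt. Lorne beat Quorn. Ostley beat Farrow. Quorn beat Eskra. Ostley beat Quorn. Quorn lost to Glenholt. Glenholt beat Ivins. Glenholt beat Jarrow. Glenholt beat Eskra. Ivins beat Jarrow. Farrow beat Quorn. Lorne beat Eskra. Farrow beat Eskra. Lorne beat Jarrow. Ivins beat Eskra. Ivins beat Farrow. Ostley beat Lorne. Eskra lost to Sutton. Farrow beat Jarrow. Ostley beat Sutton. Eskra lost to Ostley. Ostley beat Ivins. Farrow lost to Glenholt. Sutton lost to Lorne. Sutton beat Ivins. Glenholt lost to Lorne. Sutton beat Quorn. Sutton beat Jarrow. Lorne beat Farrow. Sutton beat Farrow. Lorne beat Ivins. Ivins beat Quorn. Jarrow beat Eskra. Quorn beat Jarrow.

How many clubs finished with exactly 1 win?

1

Win totals: Glenholt 5, Ivins 4, Sutton 6, Farrow 3, Ostley 8, Quorn 2, Eskra 0, Jarrow 1, Lorne 7.
Exactly 1: Jarrow — 1 club.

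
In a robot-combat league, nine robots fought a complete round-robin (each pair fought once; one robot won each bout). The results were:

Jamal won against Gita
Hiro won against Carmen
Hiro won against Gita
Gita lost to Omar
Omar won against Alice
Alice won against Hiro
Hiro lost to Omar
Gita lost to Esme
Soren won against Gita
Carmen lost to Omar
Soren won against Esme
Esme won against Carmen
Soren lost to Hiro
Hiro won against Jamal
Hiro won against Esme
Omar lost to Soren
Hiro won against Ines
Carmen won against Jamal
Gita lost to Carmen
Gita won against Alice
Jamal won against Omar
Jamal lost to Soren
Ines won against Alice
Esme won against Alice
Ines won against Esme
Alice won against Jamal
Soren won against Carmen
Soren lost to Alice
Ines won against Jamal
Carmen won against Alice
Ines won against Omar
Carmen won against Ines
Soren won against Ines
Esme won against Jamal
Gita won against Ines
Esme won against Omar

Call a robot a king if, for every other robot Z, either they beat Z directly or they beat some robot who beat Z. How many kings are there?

7

Gita cannot reach Carmen in two steps.
Soren reaches everyone (king).
Hiro reaches everyone (king).
Carmen reaches everyone (king).
Ines reaches everyone (king).
Esme reaches everyone (king).
Alice reaches everyone (king).
Omar reaches everyone (king).
Jamal cannot reach Soren, Esme in two steps.
Kings: Soren, Hiro, Carmen, Ines, Esme, Alice, Omar — 7.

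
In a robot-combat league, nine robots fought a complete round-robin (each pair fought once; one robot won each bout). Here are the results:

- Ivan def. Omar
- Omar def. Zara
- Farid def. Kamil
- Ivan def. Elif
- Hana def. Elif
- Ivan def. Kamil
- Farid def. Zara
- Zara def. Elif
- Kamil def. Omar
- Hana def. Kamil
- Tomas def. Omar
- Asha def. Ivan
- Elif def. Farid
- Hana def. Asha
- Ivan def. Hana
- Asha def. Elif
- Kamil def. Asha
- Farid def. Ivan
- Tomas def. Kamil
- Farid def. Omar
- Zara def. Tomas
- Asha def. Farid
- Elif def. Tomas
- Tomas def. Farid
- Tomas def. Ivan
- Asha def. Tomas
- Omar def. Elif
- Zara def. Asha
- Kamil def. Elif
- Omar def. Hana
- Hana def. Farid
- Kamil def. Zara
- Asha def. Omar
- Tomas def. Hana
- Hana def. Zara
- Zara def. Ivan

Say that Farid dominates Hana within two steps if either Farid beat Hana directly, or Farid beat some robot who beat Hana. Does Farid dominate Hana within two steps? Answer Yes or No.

Farid did not beat Hana directly.
Farid beat Ivan, Omar, Kamil, Zara. Of those, Ivan beat Hana.

Yes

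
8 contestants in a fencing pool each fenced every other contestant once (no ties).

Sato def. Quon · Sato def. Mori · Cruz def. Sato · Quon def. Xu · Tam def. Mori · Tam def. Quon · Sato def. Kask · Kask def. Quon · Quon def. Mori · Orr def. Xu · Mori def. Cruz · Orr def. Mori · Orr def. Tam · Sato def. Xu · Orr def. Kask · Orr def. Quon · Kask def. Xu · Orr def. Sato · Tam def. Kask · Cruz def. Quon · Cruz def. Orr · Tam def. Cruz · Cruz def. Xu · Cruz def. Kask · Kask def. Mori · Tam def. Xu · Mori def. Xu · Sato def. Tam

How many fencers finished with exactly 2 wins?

Win totals: Tam 5, Kask 3, Sato 5, Cruz 5, Quon 2, Orr 6, Xu 0, Mori 2.
Exactly 2: Quon, Mori — 2 fencers.

2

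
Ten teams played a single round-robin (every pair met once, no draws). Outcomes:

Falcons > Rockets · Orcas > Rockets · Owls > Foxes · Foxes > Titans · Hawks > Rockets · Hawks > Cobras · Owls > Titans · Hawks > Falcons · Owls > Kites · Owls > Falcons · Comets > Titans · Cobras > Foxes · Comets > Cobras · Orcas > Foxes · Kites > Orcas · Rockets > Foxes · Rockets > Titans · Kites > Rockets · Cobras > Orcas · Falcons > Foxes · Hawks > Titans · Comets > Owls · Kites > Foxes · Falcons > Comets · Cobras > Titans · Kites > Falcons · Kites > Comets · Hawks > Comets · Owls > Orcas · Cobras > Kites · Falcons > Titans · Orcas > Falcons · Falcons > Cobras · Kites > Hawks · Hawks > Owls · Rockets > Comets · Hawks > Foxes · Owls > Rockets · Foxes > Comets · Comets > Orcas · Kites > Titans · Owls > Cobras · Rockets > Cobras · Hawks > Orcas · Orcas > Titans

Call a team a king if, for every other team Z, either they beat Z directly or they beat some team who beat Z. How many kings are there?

3

Comets cannot reach Hawks in two steps.
Owls reaches everyone (king).
Cobras cannot reach Owls in two steps.
Kites reaches everyone (king).
Hawks reaches everyone (king).
Falcons cannot reach Hawks in two steps.
Titans cannot reach Comets, Owls, Cobras, Kites, Hawks, Falcons, Rockets, Foxes, Orcas in two steps.
Rockets cannot reach Hawks, Falcons in two steps.
Foxes cannot reach Kites, Hawks, Falcons, Rockets in two steps.
Orcas cannot reach Owls, Kites, Hawks in two steps.
Kings: Owls, Kites, Hawks — 3.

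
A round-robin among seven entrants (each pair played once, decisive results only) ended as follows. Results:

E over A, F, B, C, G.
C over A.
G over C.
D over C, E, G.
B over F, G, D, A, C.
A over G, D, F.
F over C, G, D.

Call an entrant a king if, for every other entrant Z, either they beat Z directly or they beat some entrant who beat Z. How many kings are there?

3

A cannot reach B in two steps.
B reaches everyone (king).
C cannot reach B, E in two steps.
D reaches everyone (king).
E reaches everyone (king).
F cannot reach B in two steps.
G cannot reach B, D, E, F in two steps.
Kings: B, D, E — 3.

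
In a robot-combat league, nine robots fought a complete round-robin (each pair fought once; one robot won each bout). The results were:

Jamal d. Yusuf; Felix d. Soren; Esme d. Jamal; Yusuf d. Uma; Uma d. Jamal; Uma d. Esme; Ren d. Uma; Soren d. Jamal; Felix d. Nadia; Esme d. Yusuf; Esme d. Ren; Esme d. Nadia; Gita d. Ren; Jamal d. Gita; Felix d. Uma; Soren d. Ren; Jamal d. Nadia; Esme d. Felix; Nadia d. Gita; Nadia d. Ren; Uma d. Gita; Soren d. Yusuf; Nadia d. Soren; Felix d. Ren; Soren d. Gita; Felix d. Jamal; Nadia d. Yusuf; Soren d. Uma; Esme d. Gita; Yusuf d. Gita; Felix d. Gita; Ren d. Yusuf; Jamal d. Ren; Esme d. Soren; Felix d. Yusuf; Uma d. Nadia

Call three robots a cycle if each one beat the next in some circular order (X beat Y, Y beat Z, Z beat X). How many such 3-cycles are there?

12

Win totals: Jamal 4, Felix 7, Gita 1, Ren 2, Yusuf 2, Uma 4, Nadia 4, Esme 7, Soren 5.
A robot with w wins dominates both others in C(w,2) triples; summing gives 6 + 21 + 0 + 1 + 1 + 6 + 6 + 21 + 10 = 72 transitive triples.
Total triples C(9,3) = 84, so cyclic triples = 84 − 72 = 12.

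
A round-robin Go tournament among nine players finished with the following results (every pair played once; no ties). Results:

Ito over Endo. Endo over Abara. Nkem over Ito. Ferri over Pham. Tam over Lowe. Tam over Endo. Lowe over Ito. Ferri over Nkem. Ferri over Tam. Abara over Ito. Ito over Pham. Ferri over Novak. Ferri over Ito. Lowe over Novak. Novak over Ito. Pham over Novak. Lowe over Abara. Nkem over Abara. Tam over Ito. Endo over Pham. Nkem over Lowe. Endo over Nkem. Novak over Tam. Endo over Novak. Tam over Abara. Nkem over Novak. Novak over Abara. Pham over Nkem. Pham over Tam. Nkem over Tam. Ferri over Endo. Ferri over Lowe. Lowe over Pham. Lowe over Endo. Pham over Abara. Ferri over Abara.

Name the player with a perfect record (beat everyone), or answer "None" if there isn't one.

Ferri

Ferri has 8 wins out of 8 opponents — a perfect record.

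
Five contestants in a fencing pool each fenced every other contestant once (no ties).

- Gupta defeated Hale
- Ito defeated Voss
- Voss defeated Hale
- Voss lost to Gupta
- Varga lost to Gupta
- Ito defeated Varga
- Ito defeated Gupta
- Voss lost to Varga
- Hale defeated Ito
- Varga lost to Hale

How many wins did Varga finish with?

Varga's results: beat Voss; lost to Hale, Ito, Gupta.
That is 1 win.

1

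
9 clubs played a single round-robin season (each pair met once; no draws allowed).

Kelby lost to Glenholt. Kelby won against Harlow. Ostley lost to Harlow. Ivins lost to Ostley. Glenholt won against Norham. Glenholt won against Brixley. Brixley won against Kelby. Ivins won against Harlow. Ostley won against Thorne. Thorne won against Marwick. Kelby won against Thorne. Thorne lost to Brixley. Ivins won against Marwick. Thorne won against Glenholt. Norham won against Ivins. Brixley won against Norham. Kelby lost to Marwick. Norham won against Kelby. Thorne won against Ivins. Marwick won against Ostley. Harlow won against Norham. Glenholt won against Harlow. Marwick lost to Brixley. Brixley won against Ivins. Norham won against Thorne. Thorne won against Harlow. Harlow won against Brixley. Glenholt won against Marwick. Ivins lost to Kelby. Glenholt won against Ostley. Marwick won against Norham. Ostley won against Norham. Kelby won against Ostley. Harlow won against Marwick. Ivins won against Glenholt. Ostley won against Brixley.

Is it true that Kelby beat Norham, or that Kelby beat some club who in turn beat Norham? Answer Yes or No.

Yes

Kelby did not beat Norham directly.
Kelby beat Ostley, Thorne, Ivins, Harlow. Of those, Ostley beat Norham.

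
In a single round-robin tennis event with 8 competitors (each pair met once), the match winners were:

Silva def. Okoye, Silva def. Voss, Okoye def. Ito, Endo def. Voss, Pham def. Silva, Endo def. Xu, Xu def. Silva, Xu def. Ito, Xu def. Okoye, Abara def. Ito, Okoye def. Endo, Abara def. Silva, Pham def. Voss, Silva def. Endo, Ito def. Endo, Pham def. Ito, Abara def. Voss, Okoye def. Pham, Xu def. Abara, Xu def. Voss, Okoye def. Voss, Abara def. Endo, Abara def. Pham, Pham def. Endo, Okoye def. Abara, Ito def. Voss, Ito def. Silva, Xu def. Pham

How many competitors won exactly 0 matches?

1

Win totals: Ito 3, Silva 3, Voss 0, Pham 4, Xu 6, Endo 2, Abara 5, Okoye 5.
Exactly 0: Voss — 1 competitor.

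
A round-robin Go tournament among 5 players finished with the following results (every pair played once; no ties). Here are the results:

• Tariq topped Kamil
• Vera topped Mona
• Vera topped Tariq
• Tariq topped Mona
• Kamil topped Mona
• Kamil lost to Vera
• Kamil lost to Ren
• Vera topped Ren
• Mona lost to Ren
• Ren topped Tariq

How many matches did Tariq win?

2

Tariq's results: beat Mona, Kamil; lost to Vera, Ren.
That is 2 wins.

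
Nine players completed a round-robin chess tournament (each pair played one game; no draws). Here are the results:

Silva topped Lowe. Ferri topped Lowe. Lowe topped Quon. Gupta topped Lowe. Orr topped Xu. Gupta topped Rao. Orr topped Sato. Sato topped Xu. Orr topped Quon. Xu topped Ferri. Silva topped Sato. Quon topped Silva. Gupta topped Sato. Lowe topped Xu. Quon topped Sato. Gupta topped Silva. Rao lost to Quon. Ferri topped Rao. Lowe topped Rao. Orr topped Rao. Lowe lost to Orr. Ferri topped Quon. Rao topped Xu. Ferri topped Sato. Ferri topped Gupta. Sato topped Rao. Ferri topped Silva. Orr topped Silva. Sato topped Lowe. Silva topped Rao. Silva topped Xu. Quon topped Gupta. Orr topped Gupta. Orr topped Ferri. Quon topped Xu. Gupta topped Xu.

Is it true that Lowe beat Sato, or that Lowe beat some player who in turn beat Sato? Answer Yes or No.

Yes

Lowe did not beat Sato directly.
Lowe beat Rao, Xu, Quon. Of those, Quon beat Sato.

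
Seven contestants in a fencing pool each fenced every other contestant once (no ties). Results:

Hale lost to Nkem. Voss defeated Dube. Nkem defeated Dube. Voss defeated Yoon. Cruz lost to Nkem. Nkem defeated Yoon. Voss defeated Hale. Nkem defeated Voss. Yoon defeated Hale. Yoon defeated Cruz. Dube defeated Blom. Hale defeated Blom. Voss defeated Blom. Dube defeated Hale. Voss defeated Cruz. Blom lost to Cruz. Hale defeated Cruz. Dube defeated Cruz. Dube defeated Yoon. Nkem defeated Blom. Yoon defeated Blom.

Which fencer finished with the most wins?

Win totals: Nkem 6, Blom 0, Hale 2, Yoon 3, Voss 5, Dube 4, Cruz 1.
Nkem leads with 6 wins (next highest: 5).

Nkem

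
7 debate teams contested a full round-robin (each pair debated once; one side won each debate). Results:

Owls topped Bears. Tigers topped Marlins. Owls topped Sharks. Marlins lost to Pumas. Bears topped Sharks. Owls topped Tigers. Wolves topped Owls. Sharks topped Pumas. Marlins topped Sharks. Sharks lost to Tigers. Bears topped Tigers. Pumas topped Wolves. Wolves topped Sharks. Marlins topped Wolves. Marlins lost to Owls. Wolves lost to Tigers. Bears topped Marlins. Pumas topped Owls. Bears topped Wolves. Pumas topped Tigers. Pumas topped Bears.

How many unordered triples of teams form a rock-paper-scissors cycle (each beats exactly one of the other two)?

Win totals: Sharks 1, Pumas 5, Wolves 2, Owls 4, Marlins 2, Tigers 3, Bears 4.
A team with w wins dominates both others in C(w,2) triples; summing gives 0 + 10 + 1 + 6 + 1 + 3 + 6 = 27 transitive triples.
Total triples C(7,3) = 35, so cyclic triples = 35 − 27 = 8.

8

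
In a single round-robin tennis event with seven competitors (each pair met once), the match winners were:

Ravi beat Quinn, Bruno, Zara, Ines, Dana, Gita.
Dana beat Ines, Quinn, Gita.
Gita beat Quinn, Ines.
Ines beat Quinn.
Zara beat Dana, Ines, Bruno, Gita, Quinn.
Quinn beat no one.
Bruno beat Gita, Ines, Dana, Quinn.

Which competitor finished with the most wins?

Win totals: Ravi 6, Dana 3, Zara 5, Gita 2, Bruno 4, Ines 1, Quinn 0.
Ravi leads with 6 wins (next highest: 5).

Ravi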